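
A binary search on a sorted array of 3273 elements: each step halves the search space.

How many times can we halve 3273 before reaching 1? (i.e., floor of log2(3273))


3273 / 2 = 1636
1636 / 2 = 818
818 / 2 = 409
409 / 2 = 204
204 / 2 = 102
102 / 2 = 51
51 / 2 = 25
25 / 2 = 12
12 / 2 = 6
6 / 2 = 3
3 / 2 = 1
Reached 1 after 11 halvings

11


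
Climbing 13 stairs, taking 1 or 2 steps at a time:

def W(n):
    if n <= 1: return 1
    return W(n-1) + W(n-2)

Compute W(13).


Building up from base cases:
W(0) = 1
W(1) = 1
W(2) = W(1) + W(0) = 1 + 1 = 2
W(3) = W(2) + W(1) = 2 + 1 = 3
W(4) = W(3) + W(2) = 3 + 2 = 5
W(5) = W(4) + W(3) = 5 + 3 = 8
W(6) = W(5) + W(4) = 8 + 5 = 13
W(7) = W(6) + W(5) = 13 + 8 = 21
W(8) = W(7) + W(6) = 21 + 13 = 34
W(9) = W(8) + W(7) = 34 + 21 = 55
W(10) = W(9) + W(8) = 55 + 34 = 89
W(11) = W(10) + W(9) = 89 + 55 = 144
W(12) = W(11) + W(10) = 144 + 89 = 233
W(13) = W(12) + W(11) = 233 + 144 = 377

377


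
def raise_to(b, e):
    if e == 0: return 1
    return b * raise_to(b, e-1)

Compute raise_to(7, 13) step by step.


raise_to(7, 13)
= 7 * raise_to(7, 12)
= 7 * 7 * raise_to(7, 11)
= 7 * 7 * 7 * raise_to(7, 10)
= 7 * 7 * 7 * 7 * raise_to(7, 9)
= 7 * 7 * 7 * 7 * 7 * raise_to(7, 8)
= 7 * 7 * 7 * 7 * 7 * 7 * raise_to(7, 7)
= 7 * 7 * 7 * 7 * 7 * 7 * 7 * raise_to(7, 6)
= 7 * 7 * 7 * 7 * 7 * 7 * 7 * 7 * raise_to(7, 5)
= 7 * 7 * 7 * 7 * 7 * 7 * 7 * 7 * 7 * raise_to(7, 4)
= 7 * 7 * 7 * 7 * 7 * 7 * 7 * 7 * 7 * 7 * raise_to(7, 3)
= 7 * 7 * 7 * 7 * 7 * 7 * 7 * 7 * 7 * 7 * 7 * raise_to(7, 2)
= 7 * 7 * 7 * 7 * 7 * 7 * 7 * 7 * 7 * 7 * 7 * 7 * raise_to(7, 1)
= 7 * 7 * 7 * 7 * 7 * 7 * 7 * 7 * 7 * 7 * 7 * 7 * 7 * raise_to(7, 0)
= 7 * 7 * 7 * 7 * 7 * 7 * 7 * 7 * 7 * 7 * 7 * 7 * 7 * 1
= 96889010407

96889010407


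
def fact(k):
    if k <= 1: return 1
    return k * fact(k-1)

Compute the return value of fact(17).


fact(17)
= 17 * fact(16)
= 17 * 16 * fact(15)
= 17 * 16 * 15 * fact(14)
= 17 * 16 * 15 * 14 * fact(13)
= 17 * 16 * 15 * 14 * 13 * fact(12)
= 17 * 16 * 15 * 14 * 13 * 12 * fact(11)
= 17 * 16 * 15 * 14 * 13 * 12 * 11 * fact(10)
= 17 * 16 * 15 * 14 * 13 * 12 * 11 * 10 * fact(9)
= 17 * 16 * 15 * 14 * 13 * 12 * 11 * 10 * 9 * fact(8)
= 17 * 16 * 15 * 14 * 13 * 12 * 11 * 10 * 9 * 8 * fact(7)
= 17 * 16 * 15 * 14 * 13 * 12 * 11 * 10 * 9 * 8 * 7 * fact(6)
= 17 * 16 * 15 * 14 * 13 * 12 * 11 * 10 * 9 * 8 * 7 * 6 * fact(5)
= 17 * 16 * 15 * 14 * 13 * 12 * 11 * 10 * 9 * 8 * 7 * 6 * 5 * fact(4)
= 17 * 16 * 15 * 14 * 13 * 12 * 11 * 10 * 9 * 8 * 7 * 6 * 5 * 4 * fact(3)
= 17 * 16 * 15 * 14 * 13 * 12 * 11 * 10 * 9 * 8 * 7 * 6 * 5 * 4 * 3 * fact(2)
= 17 * 16 * 15 * 14 * 13 * 12 * 11 * 10 * 9 * 8 * 7 * 6 * 5 * 4 * 3 * 2 * fact(1)
= 17 * 16 * 15 * 14 * 13 * 12 * 11 * 10 * 9 * 8 * 7 * 6 * 5 * 4 * 3 * 2 * 1
= 355687428096000

355687428096000


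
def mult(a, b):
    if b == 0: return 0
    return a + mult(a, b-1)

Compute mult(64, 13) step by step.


mult(64, 13) = 64 + mult(64, 12)
mult(64, 12) = 64 + mult(64, 11)
mult(64, 11) = 64 + mult(64, 10)
mult(64, 10) = 64 + mult(64, 9)
mult(64, 9) = 64 + mult(64, 8)
mult(64, 8) = 64 + mult(64, 7)
mult(64, 7) = 64 + mult(64, 6)
mult(64, 6) = 64 + mult(64, 5)
mult(64, 5) = 64 + mult(64, 4)
mult(64, 4) = 64 + mult(64, 3)
mult(64, 3) = 64 + mult(64, 2)
mult(64, 2) = 64 + mult(64, 1)
mult(64, 1) = 64 + mult(64, 0)
mult(64, 0) = 0  (base case)
Total: 64 + 64 + 64 + 64 + 64 + 64 + 64 + 64 + 64 + 64 + 64 + 64 + 64 + 0 = 832

832


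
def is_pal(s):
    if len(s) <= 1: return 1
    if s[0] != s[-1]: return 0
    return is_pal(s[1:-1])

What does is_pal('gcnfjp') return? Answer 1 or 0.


is_pal('gcnfjp'): s[0]='g' != s[-1]='p' -> return 0
Result: 0 (not a palindrome)

0


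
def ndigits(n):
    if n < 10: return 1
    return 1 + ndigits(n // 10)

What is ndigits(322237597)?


ndigits(322237597) = 1 + ndigits(32223759)
ndigits(32223759) = 1 + ndigits(3222375)
ndigits(3222375) = 1 + ndigits(322237)
ndigits(322237) = 1 + ndigits(32223)
ndigits(32223) = 1 + ndigits(3222)
ndigits(3222) = 1 + ndigits(322)
ndigits(322) = 1 + ndigits(32)
ndigits(32) = 1 + ndigits(3)
ndigits(3) = 1  (base case: 3 < 10)
Unwinding: 1 + 1 + 1 + 1 + 1 + 1 + 1 + 1 + 1 = 9

9


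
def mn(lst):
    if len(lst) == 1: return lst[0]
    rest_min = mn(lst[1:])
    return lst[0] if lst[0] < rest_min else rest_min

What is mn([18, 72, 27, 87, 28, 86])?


mn([18, 72, 27, 87, 28, 86]): compare 18 with mn([72, 27, 87, 28, 86])
mn([72, 27, 87, 28, 86]): compare 72 with mn([27, 87, 28, 86])
mn([27, 87, 28, 86]): compare 27 with mn([87, 28, 86])
mn([87, 28, 86]): compare 87 with mn([28, 86])
mn([28, 86]): compare 28 with mn([86])
mn([86]) = 86  (base case)
Compare 28 with 86 -> 28
Compare 87 with 28 -> 28
Compare 27 with 28 -> 27
Compare 72 with 27 -> 27
Compare 18 with 27 -> 18

18


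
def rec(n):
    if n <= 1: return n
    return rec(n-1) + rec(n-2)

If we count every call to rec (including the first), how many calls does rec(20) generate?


Let C(n) = total calls for rec(n)
C(0) = 1, C(1) = 1
C(2) = 1 + C(1) + C(0) = 1 + 1 + 1 = 3
C(3) = 1 + C(2) + C(1) = 1 + 3 + 1 = 5
C(4) = 1 + C(3) + C(2) = 1 + 5 + 3 = 9
C(5) = 1 + C(4) + C(3) = 1 + 9 + 5 = 15
C(6) = 1 + C(5) + C(4) = 1 + 15 + 9 = 25
C(7) = 1 + C(6) + C(5) = 1 + 25 + 15 = 41
C(8) = 1 + C(7) + C(6) = 1 + 41 + 25 = 67
C(9) = 1 + C(8) + C(7) = 1 + 67 + 41 = 109
C(10) = 1 + C(9) + C(8) = 1 + 109 + 67 = 177
C(11) = 1 + C(10) + C(9) = 1 + 177 + 109 = 287
C(12) = 1 + C(11) + C(10) = 1 + 287 + 177 = 465
C(13) = 1 + C(12) + C(11) = 1 + 465 + 287 = 753
C(14) = 1 + C(13) + C(12) = 1 + 753 + 465 = 1219
C(15) = 1 + C(14) + C(13) = 1 + 1219 + 753 = 1973
C(16) = 1 + C(15) + C(14) = 1 + 1973 + 1219 = 3193
C(17) = 1 + C(16) + C(15) = 1 + 3193 + 1973 = 5167
C(18) = 1 + C(17) + C(16) = 1 + 5167 + 3193 = 8361
C(19) = 1 + C(18) + C(17) = 1 + 8361 + 5167 = 13529
C(20) = 1 + C(19) + C(18) = 1 + 13529 + 8361 = 21891

21891


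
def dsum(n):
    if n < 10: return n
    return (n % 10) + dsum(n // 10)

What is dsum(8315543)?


dsum(8315543) = 3 + dsum(831554)
dsum(831554) = 4 + dsum(83155)
dsum(83155) = 5 + dsum(8315)
dsum(8315) = 5 + dsum(831)
dsum(831) = 1 + dsum(83)
dsum(83) = 3 + dsum(8)
dsum(8) = 8  (base case)
Total: 3 + 4 + 5 + 5 + 1 + 3 + 8 = 29

29


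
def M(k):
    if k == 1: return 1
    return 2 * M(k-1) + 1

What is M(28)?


M(28) = 2 * M(27) + 1
M(27) = 2 * M(26) + 1
M(26) = 2 * M(25) + 1
M(25) = 2 * M(24) + 1
M(24) = 2 * M(23) + 1
M(23) = 2 * M(22) + 1
M(22) = 2 * M(21) + 1
M(21) = 2 * M(20) + 1
M(20) = 2 * M(19) + 1
M(19) = 2 * M(18) + 1
M(18) = 2 * M(17) + 1
M(17) = 2 * M(16) + 1
M(16) = 2 * M(15) + 1
M(15) = 2 * M(14) + 1
M(14) = 2 * M(13) + 1
M(13) = 2 * M(12) + 1
M(12) = 2 * M(11) + 1
M(11) = 2 * M(10) + 1
M(10) = 2 * M(9) + 1
M(9) = 2 * M(8) + 1
M(8) = 2 * M(7) + 1
M(7) = 2 * M(6) + 1
M(6) = 2 * M(5) + 1
M(5) = 2 * M(4) + 1
M(4) = 2 * M(3) + 1
M(3) = 2 * M(2) + 1
M(2) = 2 * M(1) + 1
M(1) = 1  (base case)
M(2) = 2 * 1 + 1 = 3
M(3) = 2 * 3 + 1 = 7
M(4) = 2 * 7 + 1 = 15
M(5) = 2 * 15 + 1 = 31
M(6) = 2 * 31 + 1 = 63
M(7) = 2 * 63 + 1 = 127
M(8) = 2 * 127 + 1 = 255
M(9) = 2 * 255 + 1 = 511
M(10) = 2 * 511 + 1 = 1023
M(11) = 2 * 1023 + 1 = 2047
M(12) = 2 * 2047 + 1 = 4095
M(13) = 2 * 4095 + 1 = 8191
M(14) = 2 * 8191 + 1 = 16383
M(15) = 2 * 16383 + 1 = 32767
M(16) = 2 * 32767 + 1 = 65535
M(17) = 2 * 65535 + 1 = 131071
M(18) = 2 * 131071 + 1 = 262143
M(19) = 2 * 262143 + 1 = 524287
M(20) = 2 * 524287 + 1 = 1048575
M(21) = 2 * 1048575 + 1 = 2097151
M(22) = 2 * 2097151 + 1 = 4194303
M(23) = 2 * 4194303 + 1 = 8388607
M(24) = 2 * 8388607 + 1 = 16777215
M(25) = 2 * 16777215 + 1 = 33554431
M(26) = 2 * 33554431 + 1 = 67108863
M(27) = 2 * 67108863 + 1 = 134217727
M(28) = 2 * 134217727 + 1 = 268435455

268435455


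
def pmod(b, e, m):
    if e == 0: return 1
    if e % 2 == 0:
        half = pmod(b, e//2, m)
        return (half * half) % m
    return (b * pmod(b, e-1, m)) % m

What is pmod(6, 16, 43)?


pmod(6, 16, 43): e is even, compute pmod(6, 8, 43)
  pmod(6, 8, 43): e is even, compute pmod(6, 4, 43)
    pmod(6, 4, 43): e is even, compute pmod(6, 2, 43)
      pmod(6, 2, 43): e is even, compute pmod(6, 1, 43)
        pmod(6, 1, 43): e is odd, compute pmod(6, 0, 43)
          pmod(6, 0, 43) = 1
        (6 * 1) % 43 = 6
      half=6, (6*6) % 43 = 36
    half=36, (36*36) % 43 = 6
  half=6, (6*6) % 43 = 36
half=36, (36*36) % 43 = 6

6


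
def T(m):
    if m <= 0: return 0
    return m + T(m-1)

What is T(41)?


T(41)
= 41 + 40 + 39 + 38 + 37 + 36 + 35 + 34 + 33 + 32 + 31 + 30 + 29 + 28 + 27 + 26 + 25 + 24 + 23 + 22 + 21 + 20 + 19 + 18 + 17 + 16 + 15 + 14 + 13 + 12 + 11 + 10 + 9 + 8 + 7 + 6 + 5 + 4 + 3 + 2 + 1 + T(0)
= 41 + 40 + 39 + 38 + 37 + 36 + 35 + 34 + 33 + 32 + 31 + 30 + 29 + 28 + 27 + 26 + 25 + 24 + 23 + 22 + 21 + 20 + 19 + 18 + 17 + 16 + 15 + 14 + 13 + 12 + 11 + 10 + 9 + 8 + 7 + 6 + 5 + 4 + 3 + 2 + 1 + 0
= 861

861


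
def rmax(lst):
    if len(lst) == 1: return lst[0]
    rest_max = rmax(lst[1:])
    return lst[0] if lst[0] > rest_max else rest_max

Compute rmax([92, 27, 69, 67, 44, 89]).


rmax([92, 27, 69, 67, 44, 89]): compare 92 with rmax([27, 69, 67, 44, 89])
rmax([27, 69, 67, 44, 89]): compare 27 with rmax([69, 67, 44, 89])
rmax([69, 67, 44, 89]): compare 69 with rmax([67, 44, 89])
rmax([67, 44, 89]): compare 67 with rmax([44, 89])
rmax([44, 89]): compare 44 with rmax([89])
rmax([89]) = 89  (base case)
Compare 44 with 89 -> 89
Compare 67 with 89 -> 89
Compare 69 with 89 -> 89
Compare 27 with 89 -> 89
Compare 92 with 89 -> 92

92


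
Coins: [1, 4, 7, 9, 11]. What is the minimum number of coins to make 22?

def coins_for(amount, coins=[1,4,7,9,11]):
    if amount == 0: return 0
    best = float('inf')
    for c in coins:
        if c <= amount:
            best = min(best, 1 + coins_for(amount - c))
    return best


Building up with DP:
coins_for(0) = 0
coins_for(1) = min(1+coins_for(0)=1+0=1) = 1
coins_for(2) = min(1+coins_for(1)=1+1=2) = 2
coins_for(3) = min(1+coins_for(2)=1+2=3) = 3
coins_for(4) = min(1+coins_for(3)=1+3=4, 1+coins_for(0)=1+0=1) = 1
coins_for(5) = min(1+coins_for(4)=1+1=2, 1+coins_for(1)=1+1=2) = 2
coins_for(6) = min(1+coins_for(5)=1+2=3, 1+coins_for(2)=1+2=3) = 3
coins_for(7) = min(1+coins_for(6)=1+3=4, 1+coins_for(3)=1+3=4, 1+coins_for(0)=1+0=1) = 1
coins_for(8) = min(1+coins_for(7)=1+1=2, 1+coins_for(4)=1+1=2, 1+coins_for(1)=1+1=2) = 2
coins_for(9) = min(1+coins_for(8)=1+2=3, 1+coins_for(5)=1+2=3, 1+coins_for(2)=1+2=3, 1+coins_for(0)=1+0=1) = 1
coins_for(10) = min(1+coins_for(9)=1+1=2, 1+coins_for(6)=1+3=4, 1+coins_for(3)=1+3=4, 1+coins_for(1)=1+1=2) = 2
coins_for(11) = min(1+coins_for(10)=1+2=3, 1+coins_for(7)=1+1=2, 1+coins_for(4)=1+1=2, 1+coins_for(2)=1+2=3, 1+coins_for(0)=1+0=1) = 1
coins_for(12) = min(1+coins_for(11)=1+1=2, 1+coins_for(8)=1+2=3, 1+coins_for(5)=1+2=3, 1+coins_for(3)=1+3=4, 1+coins_for(1)=1+1=2) = 2
coins_for(13) = min(1+coins_for(12)=1+2=3, 1+coins_for(9)=1+1=2, 1+coins_for(6)=1+3=4, 1+coins_for(4)=1+1=2, 1+coins_for(2)=1+2=3) = 2
coins_for(14) = min(1+coins_for(13)=1+2=3, 1+coins_for(10)=1+2=3, 1+coins_for(7)=1+1=2, 1+coins_for(5)=1+2=3, 1+coins_for(3)=1+3=4) = 2
coins_for(15) = min(1+coins_for(14)=1+2=3, 1+coins_for(11)=1+1=2, 1+coins_for(8)=1+2=3, 1+coins_for(6)=1+3=4, 1+coins_for(4)=1+1=2) = 2
coins_for(16) = min(1+coins_for(15)=1+2=3, 1+coins_for(12)=1+2=3, 1+coins_for(9)=1+1=2, 1+coins_for(7)=1+1=2, 1+coins_for(5)=1+2=3) = 2
coins_for(17) = min(1+coins_for(16)=1+2=3, 1+coins_for(13)=1+2=3, 1+coins_for(10)=1+2=3, 1+coins_for(8)=1+2=3, 1+coins_for(6)=1+3=4) = 3
coins_for(18) = min(1+coins_for(17)=1+3=4, 1+coins_for(14)=1+2=3, 1+coins_for(11)=1+1=2, 1+coins_for(9)=1+1=2, 1+coins_for(7)=1+1=2) = 2
coins_for(19) = min(1+coins_for(18)=1+2=3, 1+coins_for(15)=1+2=3, 1+coins_for(12)=1+2=3, 1+coins_for(10)=1+2=3, 1+coins_for(8)=1+2=3) = 3
coins_for(20) = min(1+coins_for(19)=1+3=4, 1+coins_for(16)=1+2=3, 1+coins_for(13)=1+2=3, 1+coins_for(11)=1+1=2, 1+coins_for(9)=1+1=2) = 2
coins_for(21) = min(1+coins_for(20)=1+2=3, 1+coins_for(17)=1+3=4, 1+coins_for(14)=1+2=3, 1+coins_for(12)=1+2=3, 1+coins_for(10)=1+2=3) = 3
coins_for(22) = min(1+coins_for(21)=1+3=4, 1+coins_for(18)=1+2=3, 1+coins_for(15)=1+2=3, 1+coins_for(13)=1+2=3, 1+coins_for(11)=1+1=2) = 2

2


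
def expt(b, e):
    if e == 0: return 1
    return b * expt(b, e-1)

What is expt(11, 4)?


expt(11, 4)
= 11 * expt(11, 3)
= 11 * 11 * expt(11, 2)
= 11 * 11 * 11 * expt(11, 1)
= 11 * 11 * 11 * 11 * expt(11, 0)
= 11 * 11 * 11 * 11 * 1
= 14641

14641


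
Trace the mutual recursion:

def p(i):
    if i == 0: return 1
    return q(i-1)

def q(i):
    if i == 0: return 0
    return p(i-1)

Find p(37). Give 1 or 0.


p(37) = q(36)
q(36) = p(35)
p(35) = q(34)
q(34) = p(33)
p(33) = q(32)
q(32) = p(31)
p(31) = q(30)
q(30) = p(29)
p(29) = q(28)
q(28) = p(27)
p(27) = q(26)
q(26) = p(25)
p(25) = q(24)
q(24) = p(23)
p(23) = q(22)
q(22) = p(21)
p(21) = q(20)
q(20) = p(19)
p(19) = q(18)
q(18) = p(17)
p(17) = q(16)
q(16) = p(15)
p(15) = q(14)
q(14) = p(13)
p(13) = q(12)
q(12) = p(11)
p(11) = q(10)
q(10) = p(9)
p(9) = q(8)
q(8) = p(7)
p(7) = q(6)
q(6) = p(5)
p(5) = q(4)
q(4) = p(3)
p(3) = q(2)
q(2) = p(1)
p(1) = q(0)
q(0) = 0  (base case)
Result: 0

0


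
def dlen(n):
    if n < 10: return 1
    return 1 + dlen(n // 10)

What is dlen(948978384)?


dlen(948978384) = 1 + dlen(94897838)
dlen(94897838) = 1 + dlen(9489783)
dlen(9489783) = 1 + dlen(948978)
dlen(948978) = 1 + dlen(94897)
dlen(94897) = 1 + dlen(9489)
dlen(9489) = 1 + dlen(948)
dlen(948) = 1 + dlen(94)
dlen(94) = 1 + dlen(9)
dlen(9) = 1  (base case: 9 < 10)
Unwinding: 1 + 1 + 1 + 1 + 1 + 1 + 1 + 1 + 1 = 9

9


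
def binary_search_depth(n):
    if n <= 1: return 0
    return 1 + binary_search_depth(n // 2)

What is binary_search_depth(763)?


763 / 2 = 381
381 / 2 = 190
190 / 2 = 95
95 / 2 = 47
47 / 2 = 23
23 / 2 = 11
11 / 2 = 5
5 / 2 = 2
2 / 2 = 1
Reached 1 after 9 halvings

9


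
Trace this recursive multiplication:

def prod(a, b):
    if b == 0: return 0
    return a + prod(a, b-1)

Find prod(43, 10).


prod(43, 10) = 43 + prod(43, 9)
prod(43, 9) = 43 + prod(43, 8)
prod(43, 8) = 43 + prod(43, 7)
prod(43, 7) = 43 + prod(43, 6)
prod(43, 6) = 43 + prod(43, 5)
prod(43, 5) = 43 + prod(43, 4)
prod(43, 4) = 43 + prod(43, 3)
prod(43, 3) = 43 + prod(43, 2)
prod(43, 2) = 43 + prod(43, 1)
prod(43, 1) = 43 + prod(43, 0)
prod(43, 0) = 0  (base case)
Total: 43 + 43 + 43 + 43 + 43 + 43 + 43 + 43 + 43 + 43 + 0 = 430

430


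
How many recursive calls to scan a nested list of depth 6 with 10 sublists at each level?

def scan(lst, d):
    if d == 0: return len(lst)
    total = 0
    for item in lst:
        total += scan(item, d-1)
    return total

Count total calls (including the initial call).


At depth 0 (root): 1 call
At depth 1: each of 1 parents calls scan on 10 children = 10 calls
At depth 2: each of 10 parents calls scan on 10 children = 100 calls
At depth 3: each of 100 parents calls scan on 10 children = 1000 calls
At depth 4: each of 1000 parents calls scan on 10 children = 10000 calls
At depth 5: each of 10000 parents calls scan on 10 children = 100000 calls
At depth 6: each of 100000 parents calls scan on 10 children = 1000000 calls
Total: 1 + 10 + 100 + 1000 + 10000 + 100000 + 1000000 = 1111111

1111111


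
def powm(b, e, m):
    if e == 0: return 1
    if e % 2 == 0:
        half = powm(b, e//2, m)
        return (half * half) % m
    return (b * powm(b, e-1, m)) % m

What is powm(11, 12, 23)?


powm(11, 12, 23): e is even, compute powm(11, 6, 23)
  powm(11, 6, 23): e is even, compute powm(11, 3, 23)
    powm(11, 3, 23): e is odd, compute powm(11, 2, 23)
      powm(11, 2, 23): e is even, compute powm(11, 1, 23)
        powm(11, 1, 23): e is odd, compute powm(11, 0, 23)
          powm(11, 0, 23) = 1
        (11 * 1) % 23 = 11
      half=11, (11*11) % 23 = 6
    (11 * 6) % 23 = 20
  half=20, (20*20) % 23 = 9
half=9, (9*9) % 23 = 12

12


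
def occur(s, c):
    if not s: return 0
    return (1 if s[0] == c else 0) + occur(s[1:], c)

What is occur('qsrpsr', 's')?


s[0]='q' != 's' -> 0
s[0]='s' == 's' -> 1
s[0]='r' != 's' -> 0
s[0]='p' != 's' -> 0
s[0]='s' == 's' -> 1
s[0]='r' != 's' -> 0
Sum: 0 + 1 + 0 + 0 + 1 + 0 = 2

2


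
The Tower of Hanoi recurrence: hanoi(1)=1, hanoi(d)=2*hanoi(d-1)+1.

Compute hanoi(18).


hanoi(18) = 2 * hanoi(17) + 1
hanoi(17) = 2 * hanoi(16) + 1
hanoi(16) = 2 * hanoi(15) + 1
hanoi(15) = 2 * hanoi(14) + 1
hanoi(14) = 2 * hanoi(13) + 1
hanoi(13) = 2 * hanoi(12) + 1
hanoi(12) = 2 * hanoi(11) + 1
hanoi(11) = 2 * hanoi(10) + 1
hanoi(10) = 2 * hanoi(9) + 1
hanoi(9) = 2 * hanoi(8) + 1
hanoi(8) = 2 * hanoi(7) + 1
hanoi(7) = 2 * hanoi(6) + 1
hanoi(6) = 2 * hanoi(5) + 1
hanoi(5) = 2 * hanoi(4) + 1
hanoi(4) = 2 * hanoi(3) + 1
hanoi(3) = 2 * hanoi(2) + 1
hanoi(2) = 2 * hanoi(1) + 1
hanoi(1) = 1  (base case)
hanoi(2) = 2 * 1 + 1 = 3
hanoi(3) = 2 * 3 + 1 = 7
hanoi(4) = 2 * 7 + 1 = 15
hanoi(5) = 2 * 15 + 1 = 31
hanoi(6) = 2 * 31 + 1 = 63
hanoi(7) = 2 * 63 + 1 = 127
hanoi(8) = 2 * 127 + 1 = 255
hanoi(9) = 2 * 255 + 1 = 511
hanoi(10) = 2 * 511 + 1 = 1023
hanoi(11) = 2 * 1023 + 1 = 2047
hanoi(12) = 2 * 2047 + 1 = 4095
hanoi(13) = 2 * 4095 + 1 = 8191
hanoi(14) = 2 * 8191 + 1 = 16383
hanoi(15) = 2 * 16383 + 1 = 32767
hanoi(16) = 2 * 32767 + 1 = 65535
hanoi(17) = 2 * 65535 + 1 = 131071
hanoi(18) = 2 * 131071 + 1 = 262143

262143


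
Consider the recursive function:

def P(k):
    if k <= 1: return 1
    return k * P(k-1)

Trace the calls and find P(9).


P(9)
= 9 * P(8)
= 9 * 8 * P(7)
= 9 * 8 * 7 * P(6)
= 9 * 8 * 7 * 6 * P(5)
= 9 * 8 * 7 * 6 * 5 * P(4)
= 9 * 8 * 7 * 6 * 5 * 4 * P(3)
= 9 * 8 * 7 * 6 * 5 * 4 * 3 * P(2)
= 9 * 8 * 7 * 6 * 5 * 4 * 3 * 2 * P(1)
= 9 * 8 * 7 * 6 * 5 * 4 * 3 * 2 * 1
= 362880

362880


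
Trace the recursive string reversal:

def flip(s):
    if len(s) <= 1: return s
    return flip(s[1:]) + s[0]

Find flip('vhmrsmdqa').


flip('vhmrsmdqa') = flip('hmrsmdqa') + 'v'
flip('hmrsmdqa') = flip('mrsmdqa') + 'h'
flip('mrsmdqa') = flip('rsmdqa') + 'm'
flip('rsmdqa') = flip('smdqa') + 'r'
flip('smdqa') = flip('mdqa') + 's'
flip('mdqa') = flip('dqa') + 'm'
flip('dqa') = flip('qa') + 'd'
flip('qa') = flip('a') + 'q'
flip('a') = 'a'  (base case)
Concatenating: 'a' + 'q' + 'd' + 'm' + 's' + 'r' + 'm' + 'h' + 'v' = 'aqdmsrmhv'

aqdmsrmhv


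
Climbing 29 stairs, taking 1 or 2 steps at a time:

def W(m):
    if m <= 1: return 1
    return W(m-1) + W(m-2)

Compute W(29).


Building up from base cases:
W(0) = 1
W(1) = 1
W(2) = W(1) + W(0) = 1 + 1 = 2
W(3) = W(2) + W(1) = 2 + 1 = 3
W(4) = W(3) + W(2) = 3 + 2 = 5
W(5) = W(4) + W(3) = 5 + 3 = 8
W(6) = W(5) + W(4) = 8 + 5 = 13
W(7) = W(6) + W(5) = 13 + 8 = 21
W(8) = W(7) + W(6) = 21 + 13 = 34
W(9) = W(8) + W(7) = 34 + 21 = 55
W(10) = W(9) + W(8) = 55 + 34 = 89
W(11) = W(10) + W(9) = 89 + 55 = 144
W(12) = W(11) + W(10) = 144 + 89 = 233
W(13) = W(12) + W(11) = 233 + 144 = 377
W(14) = W(13) + W(12) = 377 + 233 = 610
W(15) = W(14) + W(13) = 610 + 377 = 987
W(16) = W(15) + W(14) = 987 + 610 = 1597
W(17) = W(16) + W(15) = 1597 + 987 = 2584
W(18) = W(17) + W(16) = 2584 + 1597 = 4181
W(19) = W(18) + W(17) = 4181 + 2584 = 6765
W(20) = W(19) + W(18) = 6765 + 4181 = 10946
W(21) = W(20) + W(19) = 10946 + 6765 = 17711
W(22) = W(21) + W(20) = 17711 + 10946 = 28657
W(23) = W(22) + W(21) = 28657 + 17711 = 46368
W(24) = W(23) + W(22) = 46368 + 28657 = 75025
W(25) = W(24) + W(23) = 75025 + 46368 = 121393
W(26) = W(25) + W(24) = 121393 + 75025 = 196418
W(27) = W(26) + W(25) = 196418 + 121393 = 317811
W(28) = W(27) + W(26) = 317811 + 196418 = 514229
W(29) = W(28) + W(27) = 514229 + 317811 = 832040

832040


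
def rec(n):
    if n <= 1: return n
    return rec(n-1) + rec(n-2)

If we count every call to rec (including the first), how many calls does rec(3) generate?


Let C(n) = total calls for rec(n)
C(0) = 1, C(1) = 1
C(2) = 1 + C(1) + C(0) = 1 + 1 + 1 = 3
C(3) = 1 + C(2) + C(1) = 1 + 3 + 1 = 5

5


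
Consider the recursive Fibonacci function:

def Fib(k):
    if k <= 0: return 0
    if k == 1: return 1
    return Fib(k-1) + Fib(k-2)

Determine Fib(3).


Computing Fib(3) bottom-up:
Fib(0) = 0
Fib(1) = 1
Fib(2) = Fib(1) + Fib(0) = 1 + 0 = 1
Fib(3) = Fib(2) + Fib(1) = 1 + 1 = 2

2


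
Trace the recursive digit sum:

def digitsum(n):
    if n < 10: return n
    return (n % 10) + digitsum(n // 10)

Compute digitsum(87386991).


digitsum(87386991) = 1 + digitsum(8738699)
digitsum(8738699) = 9 + digitsum(873869)
digitsum(873869) = 9 + digitsum(87386)
digitsum(87386) = 6 + digitsum(8738)
digitsum(8738) = 8 + digitsum(873)
digitsum(873) = 3 + digitsum(87)
digitsum(87) = 7 + digitsum(8)
digitsum(8) = 8  (base case)
Total: 1 + 9 + 9 + 6 + 8 + 3 + 7 + 8 = 51

51


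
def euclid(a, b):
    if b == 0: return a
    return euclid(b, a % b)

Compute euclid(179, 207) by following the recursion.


euclid(179, 207) = euclid(207, 179)
euclid(207, 179) = euclid(179, 28)
euclid(179, 28) = euclid(28, 11)
euclid(28, 11) = euclid(11, 6)
euclid(11, 6) = euclid(6, 5)
euclid(6, 5) = euclid(5, 1)
euclid(5, 1) = euclid(1, 0)
euclid(1, 0) = 1  (base case)

1


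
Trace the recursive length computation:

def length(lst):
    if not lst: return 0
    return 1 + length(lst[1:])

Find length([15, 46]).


length([15, 46]) = 1 + length([46])
length([46]) = 1 + length([])
length([]) = 0  (base case)
Unwinding: 1 + 1 + 0 = 2

2


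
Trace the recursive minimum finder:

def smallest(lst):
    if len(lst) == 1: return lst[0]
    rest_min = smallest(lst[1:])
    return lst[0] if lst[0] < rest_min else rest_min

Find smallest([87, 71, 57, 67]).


smallest([87, 71, 57, 67]): compare 87 with smallest([71, 57, 67])
smallest([71, 57, 67]): compare 71 with smallest([57, 67])
smallest([57, 67]): compare 57 with smallest([67])
smallest([67]) = 67  (base case)
Compare 57 with 67 -> 57
Compare 71 with 57 -> 57
Compare 87 with 57 -> 57

57


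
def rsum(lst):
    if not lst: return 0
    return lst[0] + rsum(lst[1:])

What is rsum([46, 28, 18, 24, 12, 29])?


rsum([46, 28, 18, 24, 12, 29]) = 46 + rsum([28, 18, 24, 12, 29])
rsum([28, 18, 24, 12, 29]) = 28 + rsum([18, 24, 12, 29])
rsum([18, 24, 12, 29]) = 18 + rsum([24, 12, 29])
rsum([24, 12, 29]) = 24 + rsum([12, 29])
rsum([12, 29]) = 12 + rsum([29])
rsum([29]) = 29 + rsum([])
rsum([]) = 0  (base case)
Total: 46 + 28 + 18 + 24 + 12 + 29 + 0 = 157

157


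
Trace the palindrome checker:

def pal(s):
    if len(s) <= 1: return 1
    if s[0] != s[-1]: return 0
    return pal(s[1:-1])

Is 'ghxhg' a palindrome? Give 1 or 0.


pal('ghxhg'): s[0]='g' == s[-1]='g' -> check pal('hxh')
pal('hxh'): s[0]='h' == s[-1]='h' -> check pal('x')
pal('x'): len <= 1 -> return 1  (base case)
Result: 1 (palindrome)

1


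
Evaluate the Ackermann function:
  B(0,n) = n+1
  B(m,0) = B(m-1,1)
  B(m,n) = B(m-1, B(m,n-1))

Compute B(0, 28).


B(0, 28) = 29
Result: B(0, 28) = 29

29


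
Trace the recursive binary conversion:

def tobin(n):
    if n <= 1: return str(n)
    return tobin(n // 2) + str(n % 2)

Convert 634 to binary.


tobin(634) = tobin(317) + '0'
tobin(317) = tobin(158) + '1'
tobin(158) = tobin(79) + '0'
tobin(79) = tobin(39) + '1'
tobin(39) = tobin(19) + '1'
tobin(19) = tobin(9) + '1'
tobin(9) = tobin(4) + '1'
tobin(4) = tobin(2) + '0'
tobin(2) = tobin(1) + '0'
tobin(1) = '1'  (base case)
Concatenating: '1' + '0' + '0' + '1' + '1' + '1' + '1' + '0' + '1' + '0' = '1001111010'

1001111010


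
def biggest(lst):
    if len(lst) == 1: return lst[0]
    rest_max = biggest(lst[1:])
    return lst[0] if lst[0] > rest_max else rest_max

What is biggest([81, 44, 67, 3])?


biggest([81, 44, 67, 3]): compare 81 with biggest([44, 67, 3])
biggest([44, 67, 3]): compare 44 with biggest([67, 3])
biggest([67, 3]): compare 67 with biggest([3])
biggest([3]) = 3  (base case)
Compare 67 with 3 -> 67
Compare 44 with 67 -> 67
Compare 81 with 67 -> 81

81


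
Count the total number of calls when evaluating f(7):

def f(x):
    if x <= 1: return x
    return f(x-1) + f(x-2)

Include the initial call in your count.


Let C(n) = total calls for f(n)
C(0) = 1, C(1) = 1
C(2) = 1 + C(1) + C(0) = 1 + 1 + 1 = 3
C(3) = 1 + C(2) + C(1) = 1 + 3 + 1 = 5
C(4) = 1 + C(3) + C(2) = 1 + 5 + 3 = 9
C(5) = 1 + C(4) + C(3) = 1 + 9 + 5 = 15
C(6) = 1 + C(5) + C(4) = 1 + 15 + 9 = 25
C(7) = 1 + C(6) + C(5) = 1 + 25 + 15 = 41

41


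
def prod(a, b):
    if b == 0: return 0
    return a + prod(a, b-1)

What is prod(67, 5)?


prod(67, 5) = 67 + prod(67, 4)
prod(67, 4) = 67 + prod(67, 3)
prod(67, 3) = 67 + prod(67, 2)
prod(67, 2) = 67 + prod(67, 1)
prod(67, 1) = 67 + prod(67, 0)
prod(67, 0) = 0  (base case)
Total: 67 + 67 + 67 + 67 + 67 + 0 = 335

335


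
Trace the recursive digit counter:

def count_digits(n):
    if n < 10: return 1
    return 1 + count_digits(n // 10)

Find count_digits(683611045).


count_digits(683611045) = 1 + count_digits(68361104)
count_digits(68361104) = 1 + count_digits(6836110)
count_digits(6836110) = 1 + count_digits(683611)
count_digits(683611) = 1 + count_digits(68361)
count_digits(68361) = 1 + count_digits(6836)
count_digits(6836) = 1 + count_digits(683)
count_digits(683) = 1 + count_digits(68)
count_digits(68) = 1 + count_digits(6)
count_digits(6) = 1  (base case: 6 < 10)
Unwinding: 1 + 1 + 1 + 1 + 1 + 1 + 1 + 1 + 1 = 9

9


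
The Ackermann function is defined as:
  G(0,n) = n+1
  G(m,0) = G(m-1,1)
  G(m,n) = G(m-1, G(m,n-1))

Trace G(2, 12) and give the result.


G(2, 12) = G(1, G(2, 11))
  G(2, 11) = G(1, G(2, 10))
    G(2, 10) = G(1, G(2, 9))
      G(2, 9) = G(1, G(2, 8))
        G(2, 8) = G(1, G(2, 7))
          G(2, 7) = G(1, G(2, 6))
          G(2, 6) = G(1, G(2, 5))
          G(2, 5) = G(1, G(2, 4))
          G(2, 4) = G(1, G(2, 3))
          G(2, 3) = G(1, G(2, 2))
          G(2, 2) = G(1, G(2, 1))
          G(2, 1) = G(1, G(2, 0))
          G(2, 0) = G(1, 1)
          G(1, 1) = G(0, G(1, 0))
          G(1, 0) = G(0, 1)
          G(0, 1) = 2
            = G(0, 2)
          G(0, 2) = 3
            = G(1, 3)
          G(1, 3) = G(0, G(1, 2))
          G(1, 2) = G(0, G(1, 1))
          G(1, 1) = G(0, G(1, 0))
          G(1, 0) = G(0, 1)
          G(0, 1) = 2
            = G(0, 2)
... (trace truncated)
Result: G(2, 12) = 27

27


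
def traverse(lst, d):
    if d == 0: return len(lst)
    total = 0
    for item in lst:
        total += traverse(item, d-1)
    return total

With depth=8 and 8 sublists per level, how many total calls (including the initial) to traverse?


At depth 0 (root): 1 call
At depth 1: each of 1 parents calls traverse on 8 children = 8 calls
At depth 2: each of 8 parents calls traverse on 8 children = 64 calls
At depth 3: each of 64 parents calls traverse on 8 children = 512 calls
At depth 4: each of 512 parents calls traverse on 8 children = 4096 calls
At depth 5: each of 4096 parents calls traverse on 8 children = 32768 calls
At depth 6: each of 32768 parents calls traverse on 8 children = 262144 calls
At depth 7: each of 262144 parents calls traverse on 8 children = 2097152 calls
At depth 8: each of 2097152 parents calls traverse on 8 children = 16777216 calls
Total: 1 + 8 + 64 + 512 + 4096 + 32768 + 262144 + 2097152 + 16777216 = 19173961

19173961


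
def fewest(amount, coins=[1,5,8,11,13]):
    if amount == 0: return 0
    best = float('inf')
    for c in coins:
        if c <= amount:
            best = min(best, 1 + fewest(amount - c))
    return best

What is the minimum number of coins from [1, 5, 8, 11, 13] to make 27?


Building up with DP:
fewest(0) = 0
fewest(1) = min(1+fewest(0)=1+0=1) = 1
fewest(2) = min(1+fewest(1)=1+1=2) = 2
fewest(3) = min(1+fewest(2)=1+2=3) = 3
fewest(4) = min(1+fewest(3)=1+3=4) = 4
fewest(5) = min(1+fewest(4)=1+4=5, 1+fewest(0)=1+0=1) = 1
fewest(6) = min(1+fewest(5)=1+1=2, 1+fewest(1)=1+1=2) = 2
fewest(7) = min(1+fewest(6)=1+2=3, 1+fewest(2)=1+2=3) = 3
fewest(8) = min(1+fewest(7)=1+3=4, 1+fewest(3)=1+3=4, 1+fewest(0)=1+0=1) = 1
fewest(9) = min(1+fewest(8)=1+1=2, 1+fewest(4)=1+4=5, 1+fewest(1)=1+1=2) = 2
fewest(10) = min(1+fewest(9)=1+2=3, 1+fewest(5)=1+1=2, 1+fewest(2)=1+2=3) = 2
fewest(11) = min(1+fewest(10)=1+2=3, 1+fewest(6)=1+2=3, 1+fewest(3)=1+3=4, 1+fewest(0)=1+0=1) = 1
fewest(12) = min(1+fewest(11)=1+1=2, 1+fewest(7)=1+3=4, 1+fewest(4)=1+4=5, 1+fewest(1)=1+1=2) = 2
fewest(13) = min(1+fewest(12)=1+2=3, 1+fewest(8)=1+1=2, 1+fewest(5)=1+1=2, 1+fewest(2)=1+2=3, 1+fewest(0)=1+0=1) = 1
fewest(14) = min(1+fewest(13)=1+1=2, 1+fewest(9)=1+2=3, 1+fewest(6)=1+2=3, 1+fewest(3)=1+3=4, 1+fewest(1)=1+1=2) = 2
fewest(15) = min(1+fewest(14)=1+2=3, 1+fewest(10)=1+2=3, 1+fewest(7)=1+3=4, 1+fewest(4)=1+4=5, 1+fewest(2)=1+2=3) = 3
fewest(16) = min(1+fewest(15)=1+3=4, 1+fewest(11)=1+1=2, 1+fewest(8)=1+1=2, 1+fewest(5)=1+1=2, 1+fewest(3)=1+3=4) = 2
fewest(17) = min(1+fewest(16)=1+2=3, 1+fewest(12)=1+2=3, 1+fewest(9)=1+2=3, 1+fewest(6)=1+2=3, 1+fewest(4)=1+4=5) = 3
fewest(18) = min(1+fewest(17)=1+3=4, 1+fewest(13)=1+1=2, 1+fewest(10)=1+2=3, 1+fewest(7)=1+3=4, 1+fewest(5)=1+1=2) = 2
fewest(19) = min(1+fewest(18)=1+2=3, 1+fewest(14)=1+2=3, 1+fewest(11)=1+1=2, 1+fewest(8)=1+1=2, 1+fewest(6)=1+2=3) = 2
fewest(20) = min(1+fewest(19)=1+2=3, 1+fewest(15)=1+3=4, 1+fewest(12)=1+2=3, 1+fewest(9)=1+2=3, 1+fewest(7)=1+3=4) = 3
fewest(21) = min(1+fewest(20)=1+3=4, 1+fewest(16)=1+2=3, 1+fewest(13)=1+1=2, 1+fewest(10)=1+2=3, 1+fewest(8)=1+1=2) = 2
fewest(22) = min(1+fewest(21)=1+2=3, 1+fewest(17)=1+3=4, 1+fewest(14)=1+2=3, 1+fewest(11)=1+1=2, 1+fewest(9)=1+2=3) = 2
fewest(23) = min(1+fewest(22)=1+2=3, 1+fewest(18)=1+2=3, 1+fewest(15)=1+3=4, 1+fewest(12)=1+2=3, 1+fewest(10)=1+2=3) = 3
fewest(24) = min(1+fewest(23)=1+3=4, 1+fewest(19)=1+2=3, 1+fewest(16)=1+2=3, 1+fewest(13)=1+1=2, 1+fewest(11)=1+1=2) = 2
fewest(25) = min(1+fewest(24)=1+2=3, 1+fewest(20)=1+3=4, 1+fewest(17)=1+3=4, 1+fewest(14)=1+2=3, 1+fewest(12)=1+2=3) = 3
fewest(26) = min(1+fewest(25)=1+3=4, 1+fewest(21)=1+2=3, 1+fewest(18)=1+2=3, 1+fewest(15)=1+3=4, 1+fewest(13)=1+1=2) = 2
fewest(27) = min(1+fewest(26)=1+2=3, 1+fewest(22)=1+2=3, 1+fewest(19)=1+2=3, 1+fewest(16)=1+2=3, 1+fewest(14)=1+2=3) = 3

3


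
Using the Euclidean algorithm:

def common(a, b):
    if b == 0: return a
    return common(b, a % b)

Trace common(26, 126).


common(26, 126) = common(126, 26)
common(126, 26) = common(26, 22)
common(26, 22) = common(22, 4)
common(22, 4) = common(4, 2)
common(4, 2) = common(2, 0)
common(2, 0) = 2  (base case)

2


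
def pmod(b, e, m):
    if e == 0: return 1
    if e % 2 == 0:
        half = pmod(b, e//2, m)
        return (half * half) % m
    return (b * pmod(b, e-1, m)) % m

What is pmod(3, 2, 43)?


pmod(3, 2, 43): e is even, compute pmod(3, 1, 43)
  pmod(3, 1, 43): e is odd, compute pmod(3, 0, 43)
    pmod(3, 0, 43) = 1
  (3 * 1) % 43 = 3
half=3, (3*3) % 43 = 9

9


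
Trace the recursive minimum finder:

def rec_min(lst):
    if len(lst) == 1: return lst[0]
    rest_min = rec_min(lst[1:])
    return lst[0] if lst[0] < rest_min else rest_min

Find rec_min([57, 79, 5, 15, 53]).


rec_min([57, 79, 5, 15, 53]): compare 57 with rec_min([79, 5, 15, 53])
rec_min([79, 5, 15, 53]): compare 79 with rec_min([5, 15, 53])
rec_min([5, 15, 53]): compare 5 with rec_min([15, 53])
rec_min([15, 53]): compare 15 with rec_min([53])
rec_min([53]) = 53  (base case)
Compare 15 with 53 -> 15
Compare 5 with 15 -> 5
Compare 79 with 5 -> 5
Compare 57 with 5 -> 5

5


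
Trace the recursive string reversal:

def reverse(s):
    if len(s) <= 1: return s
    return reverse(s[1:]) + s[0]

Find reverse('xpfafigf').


reverse('xpfafigf') = reverse('pfafigf') + 'x'
reverse('pfafigf') = reverse('fafigf') + 'p'
reverse('fafigf') = reverse('afigf') + 'f'
reverse('afigf') = reverse('figf') + 'a'
reverse('figf') = reverse('igf') + 'f'
reverse('igf') = reverse('gf') + 'i'
reverse('gf') = reverse('f') + 'g'
reverse('f') = 'f'  (base case)
Concatenating: 'f' + 'g' + 'i' + 'f' + 'a' + 'f' + 'p' + 'x' = 'fgifafpx'

fgifafpx


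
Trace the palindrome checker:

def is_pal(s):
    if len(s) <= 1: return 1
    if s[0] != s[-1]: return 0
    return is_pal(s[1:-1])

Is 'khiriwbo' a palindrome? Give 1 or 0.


is_pal('khiriwbo'): s[0]='k' != s[-1]='o' -> return 0
Result: 0 (not a palindrome)

0


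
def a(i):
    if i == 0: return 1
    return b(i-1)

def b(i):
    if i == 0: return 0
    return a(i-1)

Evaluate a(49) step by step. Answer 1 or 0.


a(49) = b(48)
b(48) = a(47)
a(47) = b(46)
b(46) = a(45)
a(45) = b(44)
b(44) = a(43)
a(43) = b(42)
b(42) = a(41)
a(41) = b(40)
b(40) = a(39)
a(39) = b(38)
b(38) = a(37)
a(37) = b(36)
b(36) = a(35)
a(35) = b(34)
b(34) = a(33)
a(33) = b(32)
b(32) = a(31)
a(31) = b(30)
b(30) = a(29)
a(29) = b(28)
b(28) = a(27)
a(27) = b(26)
b(26) = a(25)
a(25) = b(24)
b(24) = a(23)
a(23) = b(22)
b(22) = a(21)
a(21) = b(20)
b(20) = a(19)
a(19) = b(18)
b(18) = a(17)
a(17) = b(16)
b(16) = a(15)
a(15) = b(14)
b(14) = a(13)
a(13) = b(12)
b(12) = a(11)
a(11) = b(10)
b(10) = a(9)
a(9) = b(8)
b(8) = a(7)
a(7) = b(6)
b(6) = a(5)
a(5) = b(4)
b(4) = a(3)
a(3) = b(2)
b(2) = a(1)
a(1) = b(0)
b(0) = 0  (base case)
Result: 0

0


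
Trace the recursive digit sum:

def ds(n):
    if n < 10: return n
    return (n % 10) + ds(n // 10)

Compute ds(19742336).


ds(19742336) = 6 + ds(1974233)
ds(1974233) = 3 + ds(197423)
ds(197423) = 3 + ds(19742)
ds(19742) = 2 + ds(1974)
ds(1974) = 4 + ds(197)
ds(197) = 7 + ds(19)
ds(19) = 9 + ds(1)
ds(1) = 1  (base case)
Total: 6 + 3 + 3 + 2 + 4 + 7 + 9 + 1 = 35

35


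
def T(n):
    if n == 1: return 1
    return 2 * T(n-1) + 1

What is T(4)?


T(4) = 2 * T(3) + 1
T(3) = 2 * T(2) + 1
T(2) = 2 * T(1) + 1
T(1) = 1  (base case)
T(2) = 2 * 1 + 1 = 3
T(3) = 2 * 3 + 1 = 7
T(4) = 2 * 7 + 1 = 15

15


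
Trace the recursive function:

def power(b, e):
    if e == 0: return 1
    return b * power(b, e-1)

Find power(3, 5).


power(3, 5)
= 3 * power(3, 4)
= 3 * 3 * power(3, 3)
= 3 * 3 * 3 * power(3, 2)
= 3 * 3 * 3 * 3 * power(3, 1)
= 3 * 3 * 3 * 3 * 3 * power(3, 0)
= 3 * 3 * 3 * 3 * 3 * 1
= 243

243


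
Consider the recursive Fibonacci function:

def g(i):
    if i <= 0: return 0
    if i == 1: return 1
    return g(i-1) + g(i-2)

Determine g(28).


Computing g(28) bottom-up:
g(0) = 0
g(1) = 1
g(2) = g(1) + g(0) = 1 + 0 = 1
g(3) = g(2) + g(1) = 1 + 1 = 2
g(4) = g(3) + g(2) = 2 + 1 = 3
g(5) = g(4) + g(3) = 3 + 2 = 5
g(6) = g(5) + g(4) = 5 + 3 = 8
g(7) = g(6) + g(5) = 8 + 5 = 13
g(8) = g(7) + g(6) = 13 + 8 = 21
g(9) = g(8) + g(7) = 21 + 13 = 34
g(10) = g(9) + g(8) = 34 + 21 = 55
g(11) = g(10) + g(9) = 55 + 34 = 89
g(12) = g(11) + g(10) = 89 + 55 = 144
g(13) = g(12) + g(11) = 144 + 89 = 233
g(14) = g(13) + g(12) = 233 + 144 = 377
g(15) = g(14) + g(13) = 377 + 233 = 610
g(16) = g(15) + g(14) = 610 + 377 = 987
g(17) = g(16) + g(15) = 987 + 610 = 1597
g(18) = g(17) + g(16) = 1597 + 987 = 2584
g(19) = g(18) + g(17) = 2584 + 1597 = 4181
g(20) = g(19) + g(18) = 4181 + 2584 = 6765
g(21) = g(20) + g(19) = 6765 + 4181 = 10946
g(22) = g(21) + g(20) = 10946 + 6765 = 17711
g(23) = g(22) + g(21) = 17711 + 10946 = 28657
g(24) = g(23) + g(22) = 28657 + 17711 = 46368
g(25) = g(24) + g(23) = 46368 + 28657 = 75025
g(26) = g(25) + g(24) = 75025 + 46368 = 121393
g(27) = g(26) + g(25) = 121393 + 75025 = 196418
g(28) = g(27) + g(26) = 196418 + 121393 = 317811

317811


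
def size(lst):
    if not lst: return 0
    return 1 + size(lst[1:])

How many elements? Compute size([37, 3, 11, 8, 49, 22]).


size([37, 3, 11, 8, 49, 22]) = 1 + size([3, 11, 8, 49, 22])
size([3, 11, 8, 49, 22]) = 1 + size([11, 8, 49, 22])
size([11, 8, 49, 22]) = 1 + size([8, 49, 22])
size([8, 49, 22]) = 1 + size([49, 22])
size([49, 22]) = 1 + size([22])
size([22]) = 1 + size([])
size([]) = 0  (base case)
Unwinding: 1 + 1 + 1 + 1 + 1 + 1 + 0 = 6

6


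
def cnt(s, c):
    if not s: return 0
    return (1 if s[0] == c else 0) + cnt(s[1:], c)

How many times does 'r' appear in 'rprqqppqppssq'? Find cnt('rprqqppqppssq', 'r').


s[0]='r' == 'r' -> 1
s[0]='p' != 'r' -> 0
s[0]='r' == 'r' -> 1
s[0]='q' != 'r' -> 0
s[0]='q' != 'r' -> 0
s[0]='p' != 'r' -> 0
s[0]='p' != 'r' -> 0
s[0]='q' != 'r' -> 0
s[0]='p' != 'r' -> 0
s[0]='p' != 'r' -> 0
s[0]='s' != 'r' -> 0
s[0]='s' != 'r' -> 0
s[0]='q' != 'r' -> 0
Sum: 1 + 0 + 1 + 0 + 0 + 0 + 0 + 0 + 0 + 0 + 0 + 0 + 0 = 2

2


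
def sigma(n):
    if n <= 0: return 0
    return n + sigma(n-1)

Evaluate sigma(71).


sigma(71)
= 71 + 70 + 69 + 68 + 67 + 66 + 65 + 64 + 63 + 62 + 61 + 60 + 59 + 58 + 57 + 56 + 55 + 54 + 53 + 52 + 51 + 50 + 49 + 48 + 47 + 46 + 45 + 44 + 43 + 42 + 41 + 40 + 39 + 38 + 37 + 36 + 35 + 34 + 33 + 32 + 31 + 30 + 29 + 28 + 27 + 26 + 25 + 24 + 23 + 22 + 21 + 20 + 19 + 18 + 17 + 16 + 15 + 14 + 13 + 12 + 11 + 10 + 9 + 8 + 7 + 6 + 5 + 4 + 3 + 2 + 1 + sigma(0)
= 71 + 70 + 69 + 68 + 67 + 66 + 65 + 64 + 63 + 62 + 61 + 60 + 59 + 58 + 57 + 56 + 55 + 54 + 53 + 52 + 51 + 50 + 49 + 48 + 47 + 46 + 45 + 44 + 43 + 42 + 41 + 40 + 39 + 38 + 37 + 36 + 35 + 34 + 33 + 32 + 31 + 30 + 29 + 28 + 27 + 26 + 25 + 24 + 23 + 22 + 21 + 20 + 19 + 18 + 17 + 16 + 15 + 14 + 13 + 12 + 11 + 10 + 9 + 8 + 7 + 6 + 5 + 4 + 3 + 2 + 1 + 0
= 2556

2556


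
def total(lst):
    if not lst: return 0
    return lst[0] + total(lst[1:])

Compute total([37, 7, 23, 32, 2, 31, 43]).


total([37, 7, 23, 32, 2, 31, 43]) = 37 + total([7, 23, 32, 2, 31, 43])
total([7, 23, 32, 2, 31, 43]) = 7 + total([23, 32, 2, 31, 43])
total([23, 32, 2, 31, 43]) = 23 + total([32, 2, 31, 43])
total([32, 2, 31, 43]) = 32 + total([2, 31, 43])
total([2, 31, 43]) = 2 + total([31, 43])
total([31, 43]) = 31 + total([43])
total([43]) = 43 + total([])
total([]) = 0  (base case)
Total: 37 + 7 + 23 + 32 + 2 + 31 + 43 + 0 = 175

175


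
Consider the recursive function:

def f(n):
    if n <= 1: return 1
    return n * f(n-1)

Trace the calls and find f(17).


f(17)
= 17 * f(16)
= 17 * 16 * f(15)
= 17 * 16 * 15 * f(14)
= 17 * 16 * 15 * 14 * f(13)
= 17 * 16 * 15 * 14 * 13 * f(12)
= 17 * 16 * 15 * 14 * 13 * 12 * f(11)
= 17 * 16 * 15 * 14 * 13 * 12 * 11 * f(10)
= 17 * 16 * 15 * 14 * 13 * 12 * 11 * 10 * f(9)
= 17 * 16 * 15 * 14 * 13 * 12 * 11 * 10 * 9 * f(8)
= 17 * 16 * 15 * 14 * 13 * 12 * 11 * 10 * 9 * 8 * f(7)
= 17 * 16 * 15 * 14 * 13 * 12 * 11 * 10 * 9 * 8 * 7 * f(6)
= 17 * 16 * 15 * 14 * 13 * 12 * 11 * 10 * 9 * 8 * 7 * 6 * f(5)
= 17 * 16 * 15 * 14 * 13 * 12 * 11 * 10 * 9 * 8 * 7 * 6 * 5 * f(4)
= 17 * 16 * 15 * 14 * 13 * 12 * 11 * 10 * 9 * 8 * 7 * 6 * 5 * 4 * f(3)
= 17 * 16 * 15 * 14 * 13 * 12 * 11 * 10 * 9 * 8 * 7 * 6 * 5 * 4 * 3 * f(2)
= 17 * 16 * 15 * 14 * 13 * 12 * 11 * 10 * 9 * 8 * 7 * 6 * 5 * 4 * 3 * 2 * f(1)
= 17 * 16 * 15 * 14 * 13 * 12 * 11 * 10 * 9 * 8 * 7 * 6 * 5 * 4 * 3 * 2 * 1
= 355687428096000

355687428096000


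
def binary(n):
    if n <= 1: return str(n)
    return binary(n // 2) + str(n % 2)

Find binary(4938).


binary(4938) = binary(2469) + '0'
binary(2469) = binary(1234) + '1'
binary(1234) = binary(617) + '0'
binary(617) = binary(308) + '1'
binary(308) = binary(154) + '0'
binary(154) = binary(77) + '0'
binary(77) = binary(38) + '1'
binary(38) = binary(19) + '0'
binary(19) = binary(9) + '1'
binary(9) = binary(4) + '1'
binary(4) = binary(2) + '0'
binary(2) = binary(1) + '0'
binary(1) = '1'  (base case)
Concatenating: '1' + '0' + '0' + '1' + '1' + '0' + '1' + '0' + '0' + '1' + '0' + '1' + '0' = '1001101001010'

1001101001010


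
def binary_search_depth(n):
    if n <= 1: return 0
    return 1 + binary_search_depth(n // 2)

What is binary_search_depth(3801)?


3801 / 2 = 1900
1900 / 2 = 950
950 / 2 = 475
475 / 2 = 237
237 / 2 = 118
118 / 2 = 59
59 / 2 = 29
29 / 2 = 14
14 / 2 = 7
7 / 2 = 3
3 / 2 = 1
Reached 1 after 11 halvings

11


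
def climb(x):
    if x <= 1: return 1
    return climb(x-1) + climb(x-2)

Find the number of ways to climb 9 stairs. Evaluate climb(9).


Building up from base cases:
climb(0) = 1
climb(1) = 1
climb(2) = climb(1) + climb(0) = 1 + 1 = 2
climb(3) = climb(2) + climb(1) = 2 + 1 = 3
climb(4) = climb(3) + climb(2) = 3 + 2 = 5
climb(5) = climb(4) + climb(3) = 5 + 3 = 8
climb(6) = climb(5) + climb(4) = 8 + 5 = 13
climb(7) = climb(6) + climb(5) = 13 + 8 = 21
climb(8) = climb(7) + climb(6) = 21 + 13 = 34
climb(9) = climb(8) + climb(7) = 34 + 21 = 55

55


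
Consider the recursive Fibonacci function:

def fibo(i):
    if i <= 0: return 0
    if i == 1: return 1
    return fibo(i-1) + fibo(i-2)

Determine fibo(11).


Computing fibo(11) bottom-up:
fibo(0) = 0
fibo(1) = 1
fibo(2) = fibo(1) + fibo(0) = 1 + 0 = 1
fibo(3) = fibo(2) + fibo(1) = 1 + 1 = 2
fibo(4) = fibo(3) + fibo(2) = 2 + 1 = 3
fibo(5) = fibo(4) + fibo(3) = 3 + 2 = 5
fibo(6) = fibo(5) + fibo(4) = 5 + 3 = 8
fibo(7) = fibo(6) + fibo(5) = 8 + 5 = 13
fibo(8) = fibo(7) + fibo(6) = 13 + 8 = 21
fibo(9) = fibo(8) + fibo(7) = 21 + 13 = 34
fibo(10) = fibo(9) + fibo(8) = 34 + 21 = 55
fibo(11) = fibo(10) + fibo(9) = 55 + 34 = 89

89
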